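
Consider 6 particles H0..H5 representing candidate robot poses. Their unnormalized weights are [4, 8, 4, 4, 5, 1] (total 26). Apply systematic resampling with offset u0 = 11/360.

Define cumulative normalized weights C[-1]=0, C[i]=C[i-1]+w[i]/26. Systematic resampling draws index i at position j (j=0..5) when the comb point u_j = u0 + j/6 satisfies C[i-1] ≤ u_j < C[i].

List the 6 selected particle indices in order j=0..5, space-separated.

C = [2/13, 6/13, 8/13, 10/13, 25/26, 1]
j=0: u_0=11/360 ∈ [0, 2/13) → index 0
j=1: u_1=71/360 ∈ [2/13, 6/13) → index 1
j=2: u_2=131/360 ∈ [2/13, 6/13) → index 1
j=3: u_3=191/360 ∈ [6/13, 8/13) → index 2
j=4: u_4=251/360 ∈ [8/13, 10/13) → index 3
j=5: u_5=311/360 ∈ [10/13, 25/26) → index 4

0 1 1 2 3 4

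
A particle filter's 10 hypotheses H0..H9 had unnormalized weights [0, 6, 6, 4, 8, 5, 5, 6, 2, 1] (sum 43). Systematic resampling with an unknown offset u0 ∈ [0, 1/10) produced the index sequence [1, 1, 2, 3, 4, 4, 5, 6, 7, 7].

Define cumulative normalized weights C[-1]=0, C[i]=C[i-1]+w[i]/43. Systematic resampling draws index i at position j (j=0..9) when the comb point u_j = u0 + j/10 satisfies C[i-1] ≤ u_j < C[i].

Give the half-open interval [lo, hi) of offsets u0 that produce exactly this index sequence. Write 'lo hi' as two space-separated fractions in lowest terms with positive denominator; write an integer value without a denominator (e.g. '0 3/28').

C = [0, 6/43, 12/43, 16/43, 24/43, 29/43, 34/43, 40/43, 42/43, 1]
j=0 picked index 1: u0 ∈ [0, 6/43)
j=1 picked index 1: u0 ∈ [-1/10, 17/430)
j=2 picked index 2: u0 ∈ [-13/215, 17/215)
j=3 picked index 3: u0 ∈ [-9/430, 31/430)
j=4 picked index 4: u0 ∈ [-6/215, 34/215)
j=5 picked index 4: u0 ∈ [-11/86, 5/86)
j=6 picked index 5: u0 ∈ [-9/215, 16/215)
j=7 picked index 6: u0 ∈ [-11/430, 39/430)
j=8 picked index 7: u0 ∈ [-2/215, 28/215)
j=9 picked index 7: u0 ∈ [-47/430, 13/430)
intersection: [0, 13/430)

0 13/430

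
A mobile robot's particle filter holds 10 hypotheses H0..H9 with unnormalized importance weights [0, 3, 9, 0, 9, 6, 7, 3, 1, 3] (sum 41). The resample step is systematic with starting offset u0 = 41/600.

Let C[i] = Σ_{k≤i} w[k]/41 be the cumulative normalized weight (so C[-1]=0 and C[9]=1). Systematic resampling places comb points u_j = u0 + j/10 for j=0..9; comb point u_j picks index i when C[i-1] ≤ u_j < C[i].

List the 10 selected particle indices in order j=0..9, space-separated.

1 2 2 4 4 5 6 6 7 9

C = [0, 3/41, 12/41, 12/41, 21/41, 27/41, 34/41, 37/41, 38/41, 1]
j=0: u_0=41/600 ∈ [0, 3/41) → index 1
j=1: u_1=101/600 ∈ [3/41, 12/41) → index 2
j=2: u_2=161/600 ∈ [3/41, 12/41) → index 2
j=3: u_3=221/600 ∈ [12/41, 21/41) → index 4
j=4: u_4=281/600 ∈ [12/41, 21/41) → index 4
j=5: u_5=341/600 ∈ [21/41, 27/41) → index 5
j=6: u_6=401/600 ∈ [27/41, 34/41) → index 6
j=7: u_7=461/600 ∈ [27/41, 34/41) → index 6
j=8: u_8=521/600 ∈ [34/41, 37/41) → index 7
j=9: u_9=581/600 ∈ [38/41, 1) → index 9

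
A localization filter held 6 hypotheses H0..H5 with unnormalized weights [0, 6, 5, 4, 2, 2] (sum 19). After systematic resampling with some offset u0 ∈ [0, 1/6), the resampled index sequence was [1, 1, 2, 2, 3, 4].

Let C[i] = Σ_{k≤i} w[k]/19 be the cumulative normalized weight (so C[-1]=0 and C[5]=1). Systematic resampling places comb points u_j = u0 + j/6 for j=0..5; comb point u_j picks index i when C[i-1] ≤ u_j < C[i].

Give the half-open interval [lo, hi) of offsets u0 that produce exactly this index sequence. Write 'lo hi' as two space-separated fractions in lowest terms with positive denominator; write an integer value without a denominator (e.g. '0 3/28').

C = [0, 6/19, 11/19, 15/19, 17/19, 1]
j=0 picked index 1: u0 ∈ [0, 6/19)
j=1 picked index 1: u0 ∈ [-1/6, 17/114)
j=2 picked index 2: u0 ∈ [-1/57, 14/57)
j=3 picked index 2: u0 ∈ [-7/38, 3/38)
j=4 picked index 3: u0 ∈ [-5/57, 7/57)
j=5 picked index 4: u0 ∈ [-5/114, 7/114)
intersection: [0, 7/114)

0 7/114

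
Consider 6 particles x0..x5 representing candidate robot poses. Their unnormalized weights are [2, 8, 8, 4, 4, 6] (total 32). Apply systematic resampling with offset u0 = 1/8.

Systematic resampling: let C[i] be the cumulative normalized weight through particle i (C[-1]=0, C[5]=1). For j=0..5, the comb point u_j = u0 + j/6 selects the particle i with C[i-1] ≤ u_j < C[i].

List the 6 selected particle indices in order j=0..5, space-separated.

C = [1/16, 5/16, 9/16, 11/16, 13/16, 1]
j=0: u_0=1/8 ∈ [1/16, 5/16) → index 1
j=1: u_1=7/24 ∈ [1/16, 5/16) → index 1
j=2: u_2=11/24 ∈ [5/16, 9/16) → index 2
j=3: u_3=5/8 ∈ [9/16, 11/16) → index 3
j=4: u_4=19/24 ∈ [11/16, 13/16) → index 4
j=5: u_5=23/24 ∈ [13/16, 1) → index 5

1 1 2 3 4 5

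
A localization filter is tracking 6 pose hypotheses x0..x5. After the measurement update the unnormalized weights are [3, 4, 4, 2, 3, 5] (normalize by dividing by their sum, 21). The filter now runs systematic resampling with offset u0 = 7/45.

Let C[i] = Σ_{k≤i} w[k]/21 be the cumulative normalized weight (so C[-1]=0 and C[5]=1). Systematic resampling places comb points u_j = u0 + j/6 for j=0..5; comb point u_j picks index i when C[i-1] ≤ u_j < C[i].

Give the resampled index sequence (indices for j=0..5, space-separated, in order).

1 1 2 4 5 5

C = [1/7, 1/3, 11/21, 13/21, 16/21, 1]
j=0: u_0=7/45 ∈ [1/7, 1/3) → index 1
j=1: u_1=29/90 ∈ [1/7, 1/3) → index 1
j=2: u_2=22/45 ∈ [1/3, 11/21) → index 2
j=3: u_3=59/90 ∈ [13/21, 16/21) → index 4
j=4: u_4=37/45 ∈ [16/21, 1) → index 5
j=5: u_5=89/90 ∈ [16/21, 1) → index 5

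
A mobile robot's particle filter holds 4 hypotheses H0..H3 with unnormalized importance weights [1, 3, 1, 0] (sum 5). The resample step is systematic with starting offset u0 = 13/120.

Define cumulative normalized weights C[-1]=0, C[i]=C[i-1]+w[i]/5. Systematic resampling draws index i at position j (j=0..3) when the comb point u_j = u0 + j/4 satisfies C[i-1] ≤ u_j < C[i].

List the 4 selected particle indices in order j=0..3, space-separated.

0 1 1 2

C = [1/5, 4/5, 1, 1]
j=0: u_0=13/120 ∈ [0, 1/5) → index 0
j=1: u_1=43/120 ∈ [1/5, 4/5) → index 1
j=2: u_2=73/120 ∈ [1/5, 4/5) → index 1
j=3: u_3=103/120 ∈ [4/5, 1) → index 2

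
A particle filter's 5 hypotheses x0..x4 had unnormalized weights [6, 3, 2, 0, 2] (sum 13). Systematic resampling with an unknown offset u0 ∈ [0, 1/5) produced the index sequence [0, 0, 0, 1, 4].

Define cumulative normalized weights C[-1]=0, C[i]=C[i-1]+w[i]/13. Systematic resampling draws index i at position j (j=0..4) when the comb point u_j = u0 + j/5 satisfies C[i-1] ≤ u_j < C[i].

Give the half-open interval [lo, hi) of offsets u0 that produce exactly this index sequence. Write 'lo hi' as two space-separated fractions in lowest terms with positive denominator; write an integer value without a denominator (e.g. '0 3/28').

C = [6/13, 9/13, 11/13, 11/13, 1]
j=0 picked index 0: u0 ∈ [0, 6/13)
j=1 picked index 0: u0 ∈ [-1/5, 17/65)
j=2 picked index 0: u0 ∈ [-2/5, 4/65)
j=3 picked index 1: u0 ∈ [-9/65, 6/65)
j=4 picked index 4: u0 ∈ [3/65, 1/5)
intersection: [3/65, 4/65)

3/65 4/65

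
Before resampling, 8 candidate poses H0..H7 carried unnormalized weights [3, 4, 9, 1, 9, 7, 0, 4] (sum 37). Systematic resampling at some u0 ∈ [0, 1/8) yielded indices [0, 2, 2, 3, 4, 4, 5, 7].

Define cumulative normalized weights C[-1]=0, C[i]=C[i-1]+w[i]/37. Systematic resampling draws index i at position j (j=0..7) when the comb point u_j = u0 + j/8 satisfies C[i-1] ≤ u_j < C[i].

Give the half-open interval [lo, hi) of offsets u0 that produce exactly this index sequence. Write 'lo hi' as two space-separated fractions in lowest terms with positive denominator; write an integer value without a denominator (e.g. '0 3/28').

19/296 23/296

C = [3/37, 7/37, 16/37, 17/37, 26/37, 33/37, 33/37, 1]
j=0 picked index 0: u0 ∈ [0, 3/37)
j=1 picked index 2: u0 ∈ [19/296, 91/296)
j=2 picked index 2: u0 ∈ [-9/148, 27/148)
j=3 picked index 3: u0 ∈ [17/296, 25/296)
j=4 picked index 4: u0 ∈ [-3/74, 15/74)
j=5 picked index 4: u0 ∈ [-49/296, 23/296)
j=6 picked index 5: u0 ∈ [-7/148, 21/148)
j=7 picked index 7: u0 ∈ [5/296, 1/8)
intersection: [19/296, 23/296)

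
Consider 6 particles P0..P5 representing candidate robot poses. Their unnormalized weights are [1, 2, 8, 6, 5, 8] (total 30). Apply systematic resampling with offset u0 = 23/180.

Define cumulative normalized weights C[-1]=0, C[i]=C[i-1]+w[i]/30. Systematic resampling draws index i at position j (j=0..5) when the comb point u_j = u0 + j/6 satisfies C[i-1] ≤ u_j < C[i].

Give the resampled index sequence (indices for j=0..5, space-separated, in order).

2 2 3 4 5 5

C = [1/30, 1/10, 11/30, 17/30, 11/15, 1]
j=0: u_0=23/180 ∈ [1/10, 11/30) → index 2
j=1: u_1=53/180 ∈ [1/10, 11/30) → index 2
j=2: u_2=83/180 ∈ [11/30, 17/30) → index 3
j=3: u_3=113/180 ∈ [17/30, 11/15) → index 4
j=4: u_4=143/180 ∈ [11/15, 1) → index 5
j=5: u_5=173/180 ∈ [11/15, 1) → index 5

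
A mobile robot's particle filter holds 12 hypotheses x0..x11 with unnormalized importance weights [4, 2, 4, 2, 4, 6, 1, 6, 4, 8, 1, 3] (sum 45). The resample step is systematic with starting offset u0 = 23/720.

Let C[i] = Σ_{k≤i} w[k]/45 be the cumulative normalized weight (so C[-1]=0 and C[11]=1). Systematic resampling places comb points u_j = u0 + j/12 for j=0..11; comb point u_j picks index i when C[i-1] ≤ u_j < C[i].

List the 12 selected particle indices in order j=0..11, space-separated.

0 1 2 4 5 5 7 7 8 9 9 11

C = [4/45, 2/15, 2/9, 4/15, 16/45, 22/45, 23/45, 29/45, 11/15, 41/45, 14/15, 1]
j=0: u_0=23/720 ∈ [0, 4/45) → index 0
j=1: u_1=83/720 ∈ [4/45, 2/15) → index 1
j=2: u_2=143/720 ∈ [2/15, 2/9) → index 2
j=3: u_3=203/720 ∈ [4/15, 16/45) → index 4
j=4: u_4=263/720 ∈ [16/45, 22/45) → index 5
j=5: u_5=323/720 ∈ [16/45, 22/45) → index 5
j=6: u_6=383/720 ∈ [23/45, 29/45) → index 7
j=7: u_7=443/720 ∈ [23/45, 29/45) → index 7
j=8: u_8=503/720 ∈ [29/45, 11/15) → index 8
j=9: u_9=563/720 ∈ [11/15, 41/45) → index 9
j=10: u_10=623/720 ∈ [11/15, 41/45) → index 9
j=11: u_11=683/720 ∈ [14/15, 1) → index 11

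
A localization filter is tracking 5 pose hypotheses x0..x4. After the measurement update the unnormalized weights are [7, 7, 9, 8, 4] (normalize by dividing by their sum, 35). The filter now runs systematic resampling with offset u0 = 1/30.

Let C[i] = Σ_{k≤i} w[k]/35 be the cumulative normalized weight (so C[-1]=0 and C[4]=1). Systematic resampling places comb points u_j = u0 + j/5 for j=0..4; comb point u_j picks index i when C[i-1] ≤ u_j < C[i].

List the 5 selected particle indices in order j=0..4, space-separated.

0 1 2 2 3

C = [1/5, 2/5, 23/35, 31/35, 1]
j=0: u_0=1/30 ∈ [0, 1/5) → index 0
j=1: u_1=7/30 ∈ [1/5, 2/5) → index 1
j=2: u_2=13/30 ∈ [2/5, 23/35) → index 2
j=3: u_3=19/30 ∈ [2/5, 23/35) → index 2
j=4: u_4=5/6 ∈ [23/35, 31/35) → index 3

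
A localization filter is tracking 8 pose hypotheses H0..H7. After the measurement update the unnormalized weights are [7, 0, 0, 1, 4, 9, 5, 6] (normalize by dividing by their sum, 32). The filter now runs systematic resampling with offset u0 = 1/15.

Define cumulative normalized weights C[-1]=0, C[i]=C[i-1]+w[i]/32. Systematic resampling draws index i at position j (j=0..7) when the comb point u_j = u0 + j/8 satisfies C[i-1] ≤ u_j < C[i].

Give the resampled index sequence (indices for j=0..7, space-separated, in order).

0 0 4 5 5 6 7 7

C = [7/32, 7/32, 7/32, 1/4, 3/8, 21/32, 13/16, 1]
j=0: u_0=1/15 ∈ [0, 7/32) → index 0
j=1: u_1=23/120 ∈ [0, 7/32) → index 0
j=2: u_2=19/60 ∈ [1/4, 3/8) → index 4
j=3: u_3=53/120 ∈ [3/8, 21/32) → index 5
j=4: u_4=17/30 ∈ [3/8, 21/32) → index 5
j=5: u_5=83/120 ∈ [21/32, 13/16) → index 6
j=6: u_6=49/60 ∈ [13/16, 1) → index 7
j=7: u_7=113/120 ∈ [13/16, 1) → index 7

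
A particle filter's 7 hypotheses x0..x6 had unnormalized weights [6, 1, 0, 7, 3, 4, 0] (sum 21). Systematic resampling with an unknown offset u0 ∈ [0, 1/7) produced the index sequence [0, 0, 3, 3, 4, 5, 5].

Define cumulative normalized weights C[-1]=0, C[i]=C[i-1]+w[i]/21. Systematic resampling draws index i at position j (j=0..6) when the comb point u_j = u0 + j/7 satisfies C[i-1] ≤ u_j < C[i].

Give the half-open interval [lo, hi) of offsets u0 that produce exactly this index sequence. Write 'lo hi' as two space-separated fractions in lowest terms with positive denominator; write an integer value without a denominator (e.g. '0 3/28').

C = [2/7, 1/3, 1/3, 2/3, 17/21, 1, 1]
j=0 picked index 0: u0 ∈ [0, 2/7)
j=1 picked index 0: u0 ∈ [-1/7, 1/7)
j=2 picked index 3: u0 ∈ [1/21, 8/21)
j=3 picked index 3: u0 ∈ [-2/21, 5/21)
j=4 picked index 4: u0 ∈ [2/21, 5/21)
j=5 picked index 5: u0 ∈ [2/21, 2/7)
j=6 picked index 5: u0 ∈ [-1/21, 1/7)
intersection: [2/21, 1/7)

2/21 1/7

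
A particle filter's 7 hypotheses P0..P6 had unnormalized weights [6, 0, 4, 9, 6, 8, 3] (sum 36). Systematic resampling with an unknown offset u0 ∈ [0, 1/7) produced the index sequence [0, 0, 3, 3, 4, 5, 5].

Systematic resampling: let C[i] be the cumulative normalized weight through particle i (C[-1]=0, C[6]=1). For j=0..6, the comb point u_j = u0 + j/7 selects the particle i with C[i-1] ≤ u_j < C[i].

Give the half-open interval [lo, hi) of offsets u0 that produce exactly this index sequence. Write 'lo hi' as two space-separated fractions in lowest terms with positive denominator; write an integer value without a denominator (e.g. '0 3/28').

C = [1/6, 1/6, 5/18, 19/36, 25/36, 11/12, 1]
j=0 picked index 0: u0 ∈ [0, 1/6)
j=1 picked index 0: u0 ∈ [-1/7, 1/42)
j=2 picked index 3: u0 ∈ [-1/126, 61/252)
j=3 picked index 3: u0 ∈ [-19/126, 25/252)
j=4 picked index 4: u0 ∈ [-11/252, 31/252)
j=5 picked index 5: u0 ∈ [-5/252, 17/84)
j=6 picked index 5: u0 ∈ [-41/252, 5/84)
intersection: [0, 1/42)

0 1/42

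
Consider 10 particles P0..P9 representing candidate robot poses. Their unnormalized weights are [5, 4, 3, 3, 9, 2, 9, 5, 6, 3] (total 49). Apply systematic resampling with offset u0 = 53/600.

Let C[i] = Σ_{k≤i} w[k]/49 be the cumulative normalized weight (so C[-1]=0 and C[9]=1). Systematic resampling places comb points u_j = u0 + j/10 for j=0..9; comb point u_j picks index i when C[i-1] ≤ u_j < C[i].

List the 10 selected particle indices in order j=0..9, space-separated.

0 2 3 4 4 6 6 7 8 9

C = [5/49, 9/49, 12/49, 15/49, 24/49, 26/49, 5/7, 40/49, 46/49, 1]
j=0: u_0=53/600 ∈ [0, 5/49) → index 0
j=1: u_1=113/600 ∈ [9/49, 12/49) → index 2
j=2: u_2=173/600 ∈ [12/49, 15/49) → index 3
j=3: u_3=233/600 ∈ [15/49, 24/49) → index 4
j=4: u_4=293/600 ∈ [15/49, 24/49) → index 4
j=5: u_5=353/600 ∈ [26/49, 5/7) → index 6
j=6: u_6=413/600 ∈ [26/49, 5/7) → index 6
j=7: u_7=473/600 ∈ [5/7, 40/49) → index 7
j=8: u_8=533/600 ∈ [40/49, 46/49) → index 8
j=9: u_9=593/600 ∈ [46/49, 1) → index 9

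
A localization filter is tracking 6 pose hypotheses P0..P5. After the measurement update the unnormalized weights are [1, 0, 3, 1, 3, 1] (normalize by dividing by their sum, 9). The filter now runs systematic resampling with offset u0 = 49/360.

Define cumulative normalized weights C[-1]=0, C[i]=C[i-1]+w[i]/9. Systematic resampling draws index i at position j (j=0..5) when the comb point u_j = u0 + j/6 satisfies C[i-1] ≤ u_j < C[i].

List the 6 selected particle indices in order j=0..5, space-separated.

C = [1/9, 1/9, 4/9, 5/9, 8/9, 1]
j=0: u_0=49/360 ∈ [1/9, 4/9) → index 2
j=1: u_1=109/360 ∈ [1/9, 4/9) → index 2
j=2: u_2=169/360 ∈ [4/9, 5/9) → index 3
j=3: u_3=229/360 ∈ [5/9, 8/9) → index 4
j=4: u_4=289/360 ∈ [5/9, 8/9) → index 4
j=5: u_5=349/360 ∈ [8/9, 1) → index 5

2 2 3 4 4 5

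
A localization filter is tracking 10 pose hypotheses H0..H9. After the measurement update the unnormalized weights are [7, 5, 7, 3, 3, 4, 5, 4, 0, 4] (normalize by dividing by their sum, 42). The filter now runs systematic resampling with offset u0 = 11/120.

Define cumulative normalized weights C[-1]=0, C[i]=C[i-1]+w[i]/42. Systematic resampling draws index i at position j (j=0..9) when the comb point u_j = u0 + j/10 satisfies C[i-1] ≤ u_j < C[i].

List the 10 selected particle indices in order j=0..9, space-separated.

C = [1/6, 2/7, 19/42, 11/21, 25/42, 29/42, 17/21, 19/21, 19/21, 1]
j=0: u_0=11/120 ∈ [0, 1/6) → index 0
j=1: u_1=23/120 ∈ [1/6, 2/7) → index 1
j=2: u_2=7/24 ∈ [2/7, 19/42) → index 2
j=3: u_3=47/120 ∈ [2/7, 19/42) → index 2
j=4: u_4=59/120 ∈ [19/42, 11/21) → index 3
j=5: u_5=71/120 ∈ [11/21, 25/42) → index 4
j=6: u_6=83/120 ∈ [29/42, 17/21) → index 6
j=7: u_7=19/24 ∈ [29/42, 17/21) → index 6
j=8: u_8=107/120 ∈ [17/21, 19/21) → index 7
j=9: u_9=119/120 ∈ [19/21, 1) → index 9

0 1 2 2 3 4 6 6 7 9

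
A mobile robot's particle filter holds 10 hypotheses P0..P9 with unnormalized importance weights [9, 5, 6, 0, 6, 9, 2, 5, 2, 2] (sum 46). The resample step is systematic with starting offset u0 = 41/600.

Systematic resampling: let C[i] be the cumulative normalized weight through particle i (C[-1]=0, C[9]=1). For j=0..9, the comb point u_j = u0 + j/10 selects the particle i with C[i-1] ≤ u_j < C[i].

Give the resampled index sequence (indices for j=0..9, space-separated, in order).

0 0 1 2 4 5 5 6 7 9

C = [9/46, 7/23, 10/23, 10/23, 13/23, 35/46, 37/46, 21/23, 22/23, 1]
j=0: u_0=41/600 ∈ [0, 9/46) → index 0
j=1: u_1=101/600 ∈ [0, 9/46) → index 0
j=2: u_2=161/600 ∈ [9/46, 7/23) → index 1
j=3: u_3=221/600 ∈ [7/23, 10/23) → index 2
j=4: u_4=281/600 ∈ [10/23, 13/23) → index 4
j=5: u_5=341/600 ∈ [13/23, 35/46) → index 5
j=6: u_6=401/600 ∈ [13/23, 35/46) → index 5
j=7: u_7=461/600 ∈ [35/46, 37/46) → index 6
j=8: u_8=521/600 ∈ [37/46, 21/23) → index 7
j=9: u_9=581/600 ∈ [22/23, 1) → index 9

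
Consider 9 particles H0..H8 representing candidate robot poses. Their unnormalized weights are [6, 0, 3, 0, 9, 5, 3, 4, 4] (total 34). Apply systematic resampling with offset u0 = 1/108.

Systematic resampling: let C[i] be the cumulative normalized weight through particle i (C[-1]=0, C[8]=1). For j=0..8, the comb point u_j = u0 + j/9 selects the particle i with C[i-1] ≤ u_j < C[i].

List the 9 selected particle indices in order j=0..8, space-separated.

0 0 2 4 4 5 5 7 8

C = [3/17, 3/17, 9/34, 9/34, 9/17, 23/34, 13/17, 15/17, 1]
j=0: u_0=1/108 ∈ [0, 3/17) → index 0
j=1: u_1=13/108 ∈ [0, 3/17) → index 0
j=2: u_2=25/108 ∈ [3/17, 9/34) → index 2
j=3: u_3=37/108 ∈ [9/34, 9/17) → index 4
j=4: u_4=49/108 ∈ [9/34, 9/17) → index 4
j=5: u_5=61/108 ∈ [9/17, 23/34) → index 5
j=6: u_6=73/108 ∈ [9/17, 23/34) → index 5
j=7: u_7=85/108 ∈ [13/17, 15/17) → index 7
j=8: u_8=97/108 ∈ [15/17, 1) → index 8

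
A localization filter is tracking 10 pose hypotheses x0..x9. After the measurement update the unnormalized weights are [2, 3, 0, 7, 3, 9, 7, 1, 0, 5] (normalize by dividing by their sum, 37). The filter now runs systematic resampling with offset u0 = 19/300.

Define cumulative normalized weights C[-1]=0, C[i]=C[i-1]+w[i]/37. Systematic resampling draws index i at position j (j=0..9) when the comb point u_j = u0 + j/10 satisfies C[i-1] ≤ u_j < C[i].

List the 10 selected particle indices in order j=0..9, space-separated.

C = [2/37, 5/37, 5/37, 12/37, 15/37, 24/37, 31/37, 32/37, 32/37, 1]
j=0: u_0=19/300 ∈ [2/37, 5/37) → index 1
j=1: u_1=49/300 ∈ [5/37, 12/37) → index 3
j=2: u_2=79/300 ∈ [5/37, 12/37) → index 3
j=3: u_3=109/300 ∈ [12/37, 15/37) → index 4
j=4: u_4=139/300 ∈ [15/37, 24/37) → index 5
j=5: u_5=169/300 ∈ [15/37, 24/37) → index 5
j=6: u_6=199/300 ∈ [24/37, 31/37) → index 6
j=7: u_7=229/300 ∈ [24/37, 31/37) → index 6
j=8: u_8=259/300 ∈ [31/37, 32/37) → index 7
j=9: u_9=289/300 ∈ [32/37, 1) → index 9

1 3 3 4 5 5 6 6 7 9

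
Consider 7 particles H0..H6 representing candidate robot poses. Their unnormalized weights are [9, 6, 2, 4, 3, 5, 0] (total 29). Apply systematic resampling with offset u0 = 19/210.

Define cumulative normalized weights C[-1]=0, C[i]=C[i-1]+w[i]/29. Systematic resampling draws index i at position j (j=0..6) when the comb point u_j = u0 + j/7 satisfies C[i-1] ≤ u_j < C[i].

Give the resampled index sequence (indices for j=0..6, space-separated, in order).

0 0 1 2 3 4 5

C = [9/29, 15/29, 17/29, 21/29, 24/29, 1, 1]
j=0: u_0=19/210 ∈ [0, 9/29) → index 0
j=1: u_1=7/30 ∈ [0, 9/29) → index 0
j=2: u_2=79/210 ∈ [9/29, 15/29) → index 1
j=3: u_3=109/210 ∈ [15/29, 17/29) → index 2
j=4: u_4=139/210 ∈ [17/29, 21/29) → index 3
j=5: u_5=169/210 ∈ [21/29, 24/29) → index 4
j=6: u_6=199/210 ∈ [24/29, 1) → index 5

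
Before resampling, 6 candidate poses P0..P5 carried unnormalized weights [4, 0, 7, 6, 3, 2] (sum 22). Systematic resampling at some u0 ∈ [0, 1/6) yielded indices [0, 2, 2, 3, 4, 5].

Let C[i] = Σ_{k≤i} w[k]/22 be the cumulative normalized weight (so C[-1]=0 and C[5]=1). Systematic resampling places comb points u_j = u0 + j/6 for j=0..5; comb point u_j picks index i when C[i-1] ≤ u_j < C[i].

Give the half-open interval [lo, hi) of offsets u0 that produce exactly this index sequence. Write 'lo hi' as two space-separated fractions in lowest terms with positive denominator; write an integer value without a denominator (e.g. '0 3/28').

7/66 1/6

C = [2/11, 2/11, 1/2, 17/22, 10/11, 1]
j=0 picked index 0: u0 ∈ [0, 2/11)
j=1 picked index 2: u0 ∈ [1/66, 1/3)
j=2 picked index 2: u0 ∈ [-5/33, 1/6)
j=3 picked index 3: u0 ∈ [0, 3/11)
j=4 picked index 4: u0 ∈ [7/66, 8/33)
j=5 picked index 5: u0 ∈ [5/66, 1/6)
intersection: [7/66, 1/6)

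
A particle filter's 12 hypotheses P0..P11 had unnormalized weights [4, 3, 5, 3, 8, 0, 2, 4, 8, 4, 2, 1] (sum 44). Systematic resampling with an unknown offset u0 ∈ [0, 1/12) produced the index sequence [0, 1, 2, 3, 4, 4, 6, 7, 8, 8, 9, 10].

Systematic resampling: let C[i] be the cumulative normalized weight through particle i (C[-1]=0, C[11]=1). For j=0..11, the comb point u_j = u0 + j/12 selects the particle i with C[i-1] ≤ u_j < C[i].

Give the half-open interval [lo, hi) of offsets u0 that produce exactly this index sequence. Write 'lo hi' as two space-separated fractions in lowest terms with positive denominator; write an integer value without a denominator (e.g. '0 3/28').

C = [1/11, 7/44, 3/11, 15/44, 23/44, 23/44, 25/44, 29/44, 37/44, 41/44, 43/44, 1]
j=0 picked index 0: u0 ∈ [0, 1/11)
j=1 picked index 1: u0 ∈ [1/132, 5/66)
j=2 picked index 2: u0 ∈ [-1/132, 7/66)
j=3 picked index 3: u0 ∈ [1/44, 1/11)
j=4 picked index 4: u0 ∈ [1/132, 25/132)
j=5 picked index 4: u0 ∈ [-5/66, 7/66)
j=6 picked index 6: u0 ∈ [1/44, 3/44)
j=7 picked index 7: u0 ∈ [-1/66, 5/66)
j=8 picked index 8: u0 ∈ [-1/132, 23/132)
j=9 picked index 8: u0 ∈ [-1/11, 1/11)
j=10 picked index 9: u0 ∈ [1/132, 13/132)
j=11 picked index 10: u0 ∈ [1/66, 2/33)
intersection: [1/44, 2/33)

1/44 2/33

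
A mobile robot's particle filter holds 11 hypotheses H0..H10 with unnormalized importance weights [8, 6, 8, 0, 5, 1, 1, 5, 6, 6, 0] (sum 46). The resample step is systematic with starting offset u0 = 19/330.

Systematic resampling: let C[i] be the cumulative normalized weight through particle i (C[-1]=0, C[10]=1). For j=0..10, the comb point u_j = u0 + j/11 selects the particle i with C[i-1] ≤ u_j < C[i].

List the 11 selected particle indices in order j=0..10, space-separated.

C = [4/23, 7/23, 11/23, 11/23, 27/46, 14/23, 29/46, 17/23, 20/23, 1, 1]
j=0: u_0=19/330 ∈ [0, 4/23) → index 0
j=1: u_1=49/330 ∈ [0, 4/23) → index 0
j=2: u_2=79/330 ∈ [4/23, 7/23) → index 1
j=3: u_3=109/330 ∈ [7/23, 11/23) → index 2
j=4: u_4=139/330 ∈ [7/23, 11/23) → index 2
j=5: u_5=169/330 ∈ [11/23, 27/46) → index 4
j=6: u_6=199/330 ∈ [27/46, 14/23) → index 5
j=7: u_7=229/330 ∈ [29/46, 17/23) → index 7
j=8: u_8=259/330 ∈ [17/23, 20/23) → index 8
j=9: u_9=289/330 ∈ [20/23, 1) → index 9
j=10: u_10=29/30 ∈ [20/23, 1) → index 9

0 0 1 2 2 4 5 7 8 9 9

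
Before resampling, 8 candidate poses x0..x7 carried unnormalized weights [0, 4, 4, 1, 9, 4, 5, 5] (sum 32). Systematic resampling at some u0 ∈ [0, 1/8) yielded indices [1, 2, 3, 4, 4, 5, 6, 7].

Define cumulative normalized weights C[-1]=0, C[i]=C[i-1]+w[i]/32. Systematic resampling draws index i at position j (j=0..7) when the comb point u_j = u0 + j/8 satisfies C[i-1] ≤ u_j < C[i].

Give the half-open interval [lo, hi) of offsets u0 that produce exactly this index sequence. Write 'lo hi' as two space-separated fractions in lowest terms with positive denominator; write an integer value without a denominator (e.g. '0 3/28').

C = [0, 1/8, 1/4, 9/32, 9/16, 11/16, 27/32, 1]
j=0 picked index 1: u0 ∈ [0, 1/8)
j=1 picked index 2: u0 ∈ [0, 1/8)
j=2 picked index 3: u0 ∈ [0, 1/32)
j=3 picked index 4: u0 ∈ [-3/32, 3/16)
j=4 picked index 4: u0 ∈ [-7/32, 1/16)
j=5 picked index 5: u0 ∈ [-1/16, 1/16)
j=6 picked index 6: u0 ∈ [-1/16, 3/32)
j=7 picked index 7: u0 ∈ [-1/32, 1/8)
intersection: [0, 1/32)

0 1/32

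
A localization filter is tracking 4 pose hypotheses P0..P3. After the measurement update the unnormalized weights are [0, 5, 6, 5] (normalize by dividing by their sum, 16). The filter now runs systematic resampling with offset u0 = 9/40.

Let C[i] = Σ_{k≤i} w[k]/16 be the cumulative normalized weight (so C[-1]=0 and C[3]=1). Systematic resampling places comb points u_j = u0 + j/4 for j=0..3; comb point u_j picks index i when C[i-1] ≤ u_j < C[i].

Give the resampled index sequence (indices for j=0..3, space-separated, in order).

1 2 3 3

C = [0, 5/16, 11/16, 1]
j=0: u_0=9/40 ∈ [0, 5/16) → index 1
j=1: u_1=19/40 ∈ [5/16, 11/16) → index 2
j=2: u_2=29/40 ∈ [11/16, 1) → index 3
j=3: u_3=39/40 ∈ [11/16, 1) → index 3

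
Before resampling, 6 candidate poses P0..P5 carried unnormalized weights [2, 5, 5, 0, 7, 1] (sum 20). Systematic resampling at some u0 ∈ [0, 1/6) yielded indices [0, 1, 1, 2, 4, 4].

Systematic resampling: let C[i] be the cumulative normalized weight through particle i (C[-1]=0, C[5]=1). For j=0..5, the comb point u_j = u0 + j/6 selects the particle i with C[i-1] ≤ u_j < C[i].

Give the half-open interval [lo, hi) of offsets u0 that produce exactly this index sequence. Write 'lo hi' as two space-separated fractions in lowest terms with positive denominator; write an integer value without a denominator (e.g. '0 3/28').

0 1/60

C = [1/10, 7/20, 3/5, 3/5, 19/20, 1]
j=0 picked index 0: u0 ∈ [0, 1/10)
j=1 picked index 1: u0 ∈ [-1/15, 11/60)
j=2 picked index 1: u0 ∈ [-7/30, 1/60)
j=3 picked index 2: u0 ∈ [-3/20, 1/10)
j=4 picked index 4: u0 ∈ [-1/15, 17/60)
j=5 picked index 4: u0 ∈ [-7/30, 7/60)
intersection: [0, 1/60)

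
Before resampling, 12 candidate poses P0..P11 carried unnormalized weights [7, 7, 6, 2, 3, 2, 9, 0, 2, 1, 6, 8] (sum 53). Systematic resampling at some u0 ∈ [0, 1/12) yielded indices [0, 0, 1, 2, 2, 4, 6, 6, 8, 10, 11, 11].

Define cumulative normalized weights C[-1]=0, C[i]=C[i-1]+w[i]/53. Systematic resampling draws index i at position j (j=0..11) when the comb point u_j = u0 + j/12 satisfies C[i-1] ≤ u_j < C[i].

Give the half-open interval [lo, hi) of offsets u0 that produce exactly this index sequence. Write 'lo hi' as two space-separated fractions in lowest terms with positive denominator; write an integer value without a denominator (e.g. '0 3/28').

5/318 7/159

C = [7/53, 14/53, 20/53, 22/53, 25/53, 27/53, 36/53, 36/53, 38/53, 39/53, 45/53, 1]
j=0 picked index 0: u0 ∈ [0, 7/53)
j=1 picked index 0: u0 ∈ [-1/12, 31/636)
j=2 picked index 1: u0 ∈ [-11/318, 31/318)
j=3 picked index 2: u0 ∈ [3/212, 27/212)
j=4 picked index 2: u0 ∈ [-11/159, 7/159)
j=5 picked index 4: u0 ∈ [-1/636, 35/636)
j=6 picked index 6: u0 ∈ [1/106, 19/106)
j=7 picked index 6: u0 ∈ [-47/636, 61/636)
j=8 picked index 8: u0 ∈ [2/159, 8/159)
j=9 picked index 10: u0 ∈ [-3/212, 21/212)
j=10 picked index 11: u0 ∈ [5/318, 1/6)
j=11 picked index 11: u0 ∈ [-43/636, 1/12)
intersection: [5/318, 7/159)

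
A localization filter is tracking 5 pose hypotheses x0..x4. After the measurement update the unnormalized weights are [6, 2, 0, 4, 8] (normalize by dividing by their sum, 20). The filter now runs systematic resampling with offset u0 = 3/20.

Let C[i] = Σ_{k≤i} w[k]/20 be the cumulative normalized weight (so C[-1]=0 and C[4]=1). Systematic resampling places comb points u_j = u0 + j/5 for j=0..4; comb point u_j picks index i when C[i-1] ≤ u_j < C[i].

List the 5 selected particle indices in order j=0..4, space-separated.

0 1 3 4 4

C = [3/10, 2/5, 2/5, 3/5, 1]
j=0: u_0=3/20 ∈ [0, 3/10) → index 0
j=1: u_1=7/20 ∈ [3/10, 2/5) → index 1
j=2: u_2=11/20 ∈ [2/5, 3/5) → index 3
j=3: u_3=3/4 ∈ [3/5, 1) → index 4
j=4: u_4=19/20 ∈ [3/5, 1) → index 4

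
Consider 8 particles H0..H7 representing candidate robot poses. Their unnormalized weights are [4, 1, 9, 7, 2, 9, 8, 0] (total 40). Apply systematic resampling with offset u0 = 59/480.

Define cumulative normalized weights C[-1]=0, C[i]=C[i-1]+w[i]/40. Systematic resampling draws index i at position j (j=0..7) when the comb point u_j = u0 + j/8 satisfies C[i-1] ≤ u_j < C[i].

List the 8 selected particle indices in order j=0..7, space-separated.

1 2 3 3 5 5 6 6

C = [1/10, 1/8, 7/20, 21/40, 23/40, 4/5, 1, 1]
j=0: u_0=59/480 ∈ [1/10, 1/8) → index 1
j=1: u_1=119/480 ∈ [1/8, 7/20) → index 2
j=2: u_2=179/480 ∈ [7/20, 21/40) → index 3
j=3: u_3=239/480 ∈ [7/20, 21/40) → index 3
j=4: u_4=299/480 ∈ [23/40, 4/5) → index 5
j=5: u_5=359/480 ∈ [23/40, 4/5) → index 5
j=6: u_6=419/480 ∈ [4/5, 1) → index 6
j=7: u_7=479/480 ∈ [4/5, 1) → index 6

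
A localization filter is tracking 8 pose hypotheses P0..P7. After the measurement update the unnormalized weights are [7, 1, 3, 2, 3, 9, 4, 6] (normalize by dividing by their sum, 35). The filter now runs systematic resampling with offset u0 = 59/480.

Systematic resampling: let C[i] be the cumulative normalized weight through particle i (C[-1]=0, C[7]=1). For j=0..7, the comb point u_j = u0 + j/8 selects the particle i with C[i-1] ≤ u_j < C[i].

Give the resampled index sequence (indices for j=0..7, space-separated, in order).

0 2 4 5 5 6 7 7

C = [1/5, 8/35, 11/35, 13/35, 16/35, 5/7, 29/35, 1]
j=0: u_0=59/480 ∈ [0, 1/5) → index 0
j=1: u_1=119/480 ∈ [8/35, 11/35) → index 2
j=2: u_2=179/480 ∈ [13/35, 16/35) → index 4
j=3: u_3=239/480 ∈ [16/35, 5/7) → index 5
j=4: u_4=299/480 ∈ [16/35, 5/7) → index 5
j=5: u_5=359/480 ∈ [5/7, 29/35) → index 6
j=6: u_6=419/480 ∈ [29/35, 1) → index 7
j=7: u_7=479/480 ∈ [29/35, 1) → index 7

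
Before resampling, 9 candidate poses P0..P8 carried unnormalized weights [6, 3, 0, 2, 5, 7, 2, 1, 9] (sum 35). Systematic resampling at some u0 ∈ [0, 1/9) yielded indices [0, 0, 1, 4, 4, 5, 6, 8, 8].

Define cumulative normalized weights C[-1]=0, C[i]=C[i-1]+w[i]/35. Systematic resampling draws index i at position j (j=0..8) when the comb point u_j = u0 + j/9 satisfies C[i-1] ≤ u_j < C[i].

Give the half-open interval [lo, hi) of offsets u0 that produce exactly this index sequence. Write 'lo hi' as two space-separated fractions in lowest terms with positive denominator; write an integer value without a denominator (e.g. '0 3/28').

C = [6/35, 9/35, 9/35, 11/35, 16/35, 23/35, 5/7, 26/35, 1]
j=0 picked index 0: u0 ∈ [0, 6/35)
j=1 picked index 0: u0 ∈ [-1/9, 19/315)
j=2 picked index 1: u0 ∈ [-16/315, 11/315)
j=3 picked index 4: u0 ∈ [-2/105, 13/105)
j=4 picked index 4: u0 ∈ [-41/315, 4/315)
j=5 picked index 5: u0 ∈ [-31/315, 32/315)
j=6 picked index 6: u0 ∈ [-1/105, 1/21)
j=7 picked index 8: u0 ∈ [-11/315, 2/9)
j=8 picked index 8: u0 ∈ [-46/315, 1/9)
intersection: [0, 4/315)

0 4/315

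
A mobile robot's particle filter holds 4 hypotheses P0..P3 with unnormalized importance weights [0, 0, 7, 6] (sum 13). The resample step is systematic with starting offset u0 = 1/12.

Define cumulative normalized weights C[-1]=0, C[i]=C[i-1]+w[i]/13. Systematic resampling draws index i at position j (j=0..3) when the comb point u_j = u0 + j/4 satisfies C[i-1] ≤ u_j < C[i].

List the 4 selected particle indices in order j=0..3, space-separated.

2 2 3 3

C = [0, 0, 7/13, 1]
j=0: u_0=1/12 ∈ [0, 7/13) → index 2
j=1: u_1=1/3 ∈ [0, 7/13) → index 2
j=2: u_2=7/12 ∈ [7/13, 1) → index 3
j=3: u_3=5/6 ∈ [7/13, 1) → index 3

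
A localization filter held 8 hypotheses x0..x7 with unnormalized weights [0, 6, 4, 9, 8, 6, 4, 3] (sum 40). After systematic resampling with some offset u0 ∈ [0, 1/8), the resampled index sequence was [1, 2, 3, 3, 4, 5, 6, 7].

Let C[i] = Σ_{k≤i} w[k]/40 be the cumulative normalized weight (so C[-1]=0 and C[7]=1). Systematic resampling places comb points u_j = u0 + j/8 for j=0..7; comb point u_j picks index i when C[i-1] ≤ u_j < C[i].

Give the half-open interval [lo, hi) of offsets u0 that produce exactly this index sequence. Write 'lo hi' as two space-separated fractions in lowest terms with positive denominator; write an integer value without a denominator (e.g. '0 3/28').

3/40 1/10

C = [0, 3/20, 1/4, 19/40, 27/40, 33/40, 37/40, 1]
j=0 picked index 1: u0 ∈ [0, 3/20)
j=1 picked index 2: u0 ∈ [1/40, 1/8)
j=2 picked index 3: u0 ∈ [0, 9/40)
j=3 picked index 3: u0 ∈ [-1/8, 1/10)
j=4 picked index 4: u0 ∈ [-1/40, 7/40)
j=5 picked index 5: u0 ∈ [1/20, 1/5)
j=6 picked index 6: u0 ∈ [3/40, 7/40)
j=7 picked index 7: u0 ∈ [1/20, 1/8)
intersection: [3/40, 1/10)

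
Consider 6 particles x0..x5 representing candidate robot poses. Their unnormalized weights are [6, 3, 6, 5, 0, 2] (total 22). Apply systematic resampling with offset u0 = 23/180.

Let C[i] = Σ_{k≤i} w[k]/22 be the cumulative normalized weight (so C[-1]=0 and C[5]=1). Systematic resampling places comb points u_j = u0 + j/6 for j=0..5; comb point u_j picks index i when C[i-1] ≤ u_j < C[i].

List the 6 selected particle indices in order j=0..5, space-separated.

C = [3/11, 9/22, 15/22, 10/11, 10/11, 1]
j=0: u_0=23/180 ∈ [0, 3/11) → index 0
j=1: u_1=53/180 ∈ [3/11, 9/22) → index 1
j=2: u_2=83/180 ∈ [9/22, 15/22) → index 2
j=3: u_3=113/180 ∈ [9/22, 15/22) → index 2
j=4: u_4=143/180 ∈ [15/22, 10/11) → index 3
j=5: u_5=173/180 ∈ [10/11, 1) → index 5

0 1 2 2 3 5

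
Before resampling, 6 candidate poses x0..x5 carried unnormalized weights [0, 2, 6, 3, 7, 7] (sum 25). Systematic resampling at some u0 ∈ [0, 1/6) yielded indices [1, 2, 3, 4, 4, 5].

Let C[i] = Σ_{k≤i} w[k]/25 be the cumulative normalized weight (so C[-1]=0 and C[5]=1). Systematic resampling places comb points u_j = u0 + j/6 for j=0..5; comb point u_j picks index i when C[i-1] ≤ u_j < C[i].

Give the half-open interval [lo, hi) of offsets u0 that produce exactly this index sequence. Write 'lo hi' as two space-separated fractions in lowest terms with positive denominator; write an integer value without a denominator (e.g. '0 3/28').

0 4/75

C = [0, 2/25, 8/25, 11/25, 18/25, 1]
j=0 picked index 1: u0 ∈ [0, 2/25)
j=1 picked index 2: u0 ∈ [-13/150, 23/150)
j=2 picked index 3: u0 ∈ [-1/75, 8/75)
j=3 picked index 4: u0 ∈ [-3/50, 11/50)
j=4 picked index 4: u0 ∈ [-17/75, 4/75)
j=5 picked index 5: u0 ∈ [-17/150, 1/6)
intersection: [0, 4/75)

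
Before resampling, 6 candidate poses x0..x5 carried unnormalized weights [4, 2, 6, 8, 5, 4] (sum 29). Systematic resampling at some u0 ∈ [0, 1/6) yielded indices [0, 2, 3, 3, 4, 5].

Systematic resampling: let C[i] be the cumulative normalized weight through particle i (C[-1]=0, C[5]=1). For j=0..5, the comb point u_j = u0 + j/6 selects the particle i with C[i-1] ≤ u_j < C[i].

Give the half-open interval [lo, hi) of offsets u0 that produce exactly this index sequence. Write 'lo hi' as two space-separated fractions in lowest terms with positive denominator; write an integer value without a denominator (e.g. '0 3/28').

7/87 4/29

C = [4/29, 6/29, 12/29, 20/29, 25/29, 1]
j=0 picked index 0: u0 ∈ [0, 4/29)
j=1 picked index 2: u0 ∈ [7/174, 43/174)
j=2 picked index 3: u0 ∈ [7/87, 31/87)
j=3 picked index 3: u0 ∈ [-5/58, 11/58)
j=4 picked index 4: u0 ∈ [2/87, 17/87)
j=5 picked index 5: u0 ∈ [5/174, 1/6)
intersection: [7/87, 4/29)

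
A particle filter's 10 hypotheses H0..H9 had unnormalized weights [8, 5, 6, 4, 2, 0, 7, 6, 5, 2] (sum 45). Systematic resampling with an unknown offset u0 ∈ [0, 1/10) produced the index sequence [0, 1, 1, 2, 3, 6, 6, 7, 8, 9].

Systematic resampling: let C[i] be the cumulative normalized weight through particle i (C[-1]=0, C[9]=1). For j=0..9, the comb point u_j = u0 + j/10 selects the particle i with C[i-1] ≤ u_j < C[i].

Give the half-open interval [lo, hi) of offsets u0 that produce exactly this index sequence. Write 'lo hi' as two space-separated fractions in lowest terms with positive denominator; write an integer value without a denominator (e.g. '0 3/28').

7/90 4/45

C = [8/45, 13/45, 19/45, 23/45, 5/9, 5/9, 32/45, 38/45, 43/45, 1]
j=0 picked index 0: u0 ∈ [0, 8/45)
j=1 picked index 1: u0 ∈ [7/90, 17/90)
j=2 picked index 1: u0 ∈ [-1/45, 4/45)
j=3 picked index 2: u0 ∈ [-1/90, 11/90)
j=4 picked index 3: u0 ∈ [1/45, 1/9)
j=5 picked index 6: u0 ∈ [1/18, 19/90)
j=6 picked index 6: u0 ∈ [-2/45, 1/9)
j=7 picked index 7: u0 ∈ [1/90, 13/90)
j=8 picked index 8: u0 ∈ [2/45, 7/45)
j=9 picked index 9: u0 ∈ [1/18, 1/10)
intersection: [7/90, 4/45)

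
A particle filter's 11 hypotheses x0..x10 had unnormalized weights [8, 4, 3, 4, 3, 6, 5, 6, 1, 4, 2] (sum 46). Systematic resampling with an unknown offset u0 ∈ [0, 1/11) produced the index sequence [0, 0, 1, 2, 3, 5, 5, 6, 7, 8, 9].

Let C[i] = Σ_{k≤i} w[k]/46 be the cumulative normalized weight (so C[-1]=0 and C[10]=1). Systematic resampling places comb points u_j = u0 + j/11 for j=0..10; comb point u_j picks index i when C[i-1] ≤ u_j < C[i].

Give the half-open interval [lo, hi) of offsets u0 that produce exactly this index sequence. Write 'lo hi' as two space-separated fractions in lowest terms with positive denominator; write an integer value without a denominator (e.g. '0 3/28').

15/506 12/253

C = [4/23, 6/23, 15/46, 19/46, 11/23, 14/23, 33/46, 39/46, 20/23, 22/23, 1]
j=0 picked index 0: u0 ∈ [0, 4/23)
j=1 picked index 0: u0 ∈ [-1/11, 21/253)
j=2 picked index 1: u0 ∈ [-2/253, 20/253)
j=3 picked index 2: u0 ∈ [-3/253, 27/506)
j=4 picked index 3: u0 ∈ [-19/506, 25/506)
j=5 picked index 5: u0 ∈ [6/253, 39/253)
j=6 picked index 5: u0 ∈ [-17/253, 16/253)
j=7 picked index 6: u0 ∈ [-7/253, 41/506)
j=8 picked index 7: u0 ∈ [-5/506, 61/506)
j=9 picked index 8: u0 ∈ [15/506, 13/253)
j=10 picked index 9: u0 ∈ [-10/253, 12/253)
intersection: [15/506, 12/253)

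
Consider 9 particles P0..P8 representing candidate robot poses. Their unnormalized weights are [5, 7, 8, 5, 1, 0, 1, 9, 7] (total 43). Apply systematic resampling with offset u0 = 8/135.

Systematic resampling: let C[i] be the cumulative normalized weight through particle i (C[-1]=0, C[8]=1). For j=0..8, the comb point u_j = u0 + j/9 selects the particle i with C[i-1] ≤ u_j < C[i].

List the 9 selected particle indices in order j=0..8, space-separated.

0 1 2 2 3 6 7 7 8

C = [5/43, 12/43, 20/43, 25/43, 26/43, 26/43, 27/43, 36/43, 1]
j=0: u_0=8/135 ∈ [0, 5/43) → index 0
j=1: u_1=23/135 ∈ [5/43, 12/43) → index 1
j=2: u_2=38/135 ∈ [12/43, 20/43) → index 2
j=3: u_3=53/135 ∈ [12/43, 20/43) → index 2
j=4: u_4=68/135 ∈ [20/43, 25/43) → index 3
j=5: u_5=83/135 ∈ [26/43, 27/43) → index 6
j=6: u_6=98/135 ∈ [27/43, 36/43) → index 7
j=7: u_7=113/135 ∈ [27/43, 36/43) → index 7
j=8: u_8=128/135 ∈ [36/43, 1) → index 8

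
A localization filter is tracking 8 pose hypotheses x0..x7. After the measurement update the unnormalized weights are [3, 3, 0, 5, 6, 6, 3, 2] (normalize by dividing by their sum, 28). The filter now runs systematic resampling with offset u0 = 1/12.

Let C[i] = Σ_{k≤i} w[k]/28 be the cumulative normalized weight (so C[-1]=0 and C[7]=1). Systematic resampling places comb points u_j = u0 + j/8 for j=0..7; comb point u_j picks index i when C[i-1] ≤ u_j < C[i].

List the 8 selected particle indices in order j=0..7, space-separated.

C = [3/28, 3/14, 3/14, 11/28, 17/28, 23/28, 13/14, 1]
j=0: u_0=1/12 ∈ [0, 3/28) → index 0
j=1: u_1=5/24 ∈ [3/28, 3/14) → index 1
j=2: u_2=1/3 ∈ [3/14, 11/28) → index 3
j=3: u_3=11/24 ∈ [11/28, 17/28) → index 4
j=4: u_4=7/12 ∈ [11/28, 17/28) → index 4
j=5: u_5=17/24 ∈ [17/28, 23/28) → index 5
j=6: u_6=5/6 ∈ [23/28, 13/14) → index 6
j=7: u_7=23/24 ∈ [13/14, 1) → index 7

0 1 3 4 4 5 6 7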